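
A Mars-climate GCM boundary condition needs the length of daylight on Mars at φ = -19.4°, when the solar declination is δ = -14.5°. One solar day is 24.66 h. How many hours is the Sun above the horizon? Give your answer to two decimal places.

13.05 h

cos H₀ = −tan φ · tan δ = −tan(-19.4°) × tan(-14.500°) = -0.0911, so H₀ = 1.6620 rad = 95.23°.
Daylight = 2H₀/(2π) × 24.66 h = (1.6620/π) × 24.66 = 13.05 h.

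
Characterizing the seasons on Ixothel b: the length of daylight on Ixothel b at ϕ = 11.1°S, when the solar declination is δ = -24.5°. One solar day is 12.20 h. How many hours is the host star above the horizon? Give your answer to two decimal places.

6.45 h

cos h₀ = −tan ϕ · tan δ = −tan(-11.1°) × tan(-24.500°) = -0.0894, so h₀ = 1.6603 rad = 95.13°.
Daylight = 2h₀/(2π) × 12.20 h = (1.6603/π) × 12.20 = 6.45 h.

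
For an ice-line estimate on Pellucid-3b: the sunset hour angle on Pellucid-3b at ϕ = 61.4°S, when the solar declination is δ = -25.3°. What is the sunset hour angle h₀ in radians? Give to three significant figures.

h₀ = 2.62 rad

cos h₀ = −tan ϕ · tan δ = −tan(-61.4°) × tan(-25.300°) = -0.8670, so h₀ = 2.6199 rad = 150.11°.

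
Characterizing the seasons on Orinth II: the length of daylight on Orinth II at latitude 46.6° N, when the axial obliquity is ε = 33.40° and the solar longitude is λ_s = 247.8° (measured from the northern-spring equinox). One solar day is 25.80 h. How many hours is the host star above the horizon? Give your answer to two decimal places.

7.34 h

Solar declination: sin δ = sin ε · sin λ_s = sin 33.40° × sin 247.8° = -0.50967, so δ = -30.642°.
cos H₀ = −tan φ · tan δ = −tan(+46.6°) × tan(-30.642°) = 0.6264, so H₀ = 0.8938 rad = 51.21°.
Daylight = 2H₀/(2π) × 25.80 h = (0.8938/π) × 25.80 = 7.34 h.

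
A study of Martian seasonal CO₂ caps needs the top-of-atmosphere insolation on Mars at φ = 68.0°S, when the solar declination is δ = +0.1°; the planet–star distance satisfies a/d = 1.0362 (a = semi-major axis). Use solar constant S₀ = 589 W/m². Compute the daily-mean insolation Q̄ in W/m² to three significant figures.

Q̄ ≈ 74.9 W/m²

cos H₀ = −tan(-68.0°) tan(+0.100°) = 0.0043, H₀ = 1.5665 rad.
Bracket: H₀ sin φ sin δ + cos φ cos δ sin H₀ = 1.5665×-0.92718×0.00175 + 0.37461×1.00000×0.99999 = -0.002542 + 0.374606 = 0.372064.
Inverse-square distance factor (a/d)² = 1.0362² = 1.073710.
Q̄ = (S₀/π) × 1.073710 × [bracket] = (589/π) × 1.073710 × 0.372064 = 74.90 W/m².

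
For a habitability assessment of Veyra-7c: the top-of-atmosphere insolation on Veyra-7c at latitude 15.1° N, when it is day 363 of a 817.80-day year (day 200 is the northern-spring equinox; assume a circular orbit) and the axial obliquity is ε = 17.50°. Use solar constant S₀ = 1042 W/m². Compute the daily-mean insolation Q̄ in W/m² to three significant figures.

Solar longitude: λ_s = 360° × (363 − 200)/817.80 = 71.753°.
sin δ = sin 17.50° × sin 71.753° = 0.28559, so δ = +16.594°.
cos H₀ = −tan(+15.1°) tan(+16.594°) = -0.0804, H₀ = 1.6513 rad.
Bracket: H₀ sin φ sin δ + cos φ cos δ sin H₀ = 1.6513×0.26050×0.28559 + 0.96547×0.95835×0.99676 = 0.122850 + 0.922260 = 1.045110.
Q̄ = (S₀/π) × [bracket] = (1042/π) × 1.045110 = 346.6 W/m².

Q̄ ≈ 347 W/m²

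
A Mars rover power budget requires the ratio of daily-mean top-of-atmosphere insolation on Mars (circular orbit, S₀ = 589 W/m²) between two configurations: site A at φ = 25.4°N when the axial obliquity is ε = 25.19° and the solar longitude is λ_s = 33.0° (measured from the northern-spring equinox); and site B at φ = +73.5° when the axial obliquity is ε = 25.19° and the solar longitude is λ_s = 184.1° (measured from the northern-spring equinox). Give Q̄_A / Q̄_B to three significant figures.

Q̄_A / Q̄_B ≈ 4.34

— Configuration A (φ=+25.4°):
Solar declination: sin δ = sin ε · sin λ_s = sin 25.19° × sin 33.0° = 0.23181, so δ = +13.404°.
cos H₀ = −tan(+25.4°) tan(+13.404°) = -0.1132, H₀ = 1.6842 rad.
Bracket: H₀ sin φ sin δ + cos φ cos δ sin H₀ = 1.6842×0.42894×0.23181 + 0.90334×0.97276×0.99358 = 0.167464 + 0.873092 = 1.040556.
Q̄ = (S₀/π) × [bracket] = (589/π) × 1.040556 = 195.09 W/m².
— Configuration B (φ=+73.5°):
Solar declination: sin δ = sin ε · sin λ_s = sin 25.19° × sin 184.1° = -0.03043, so δ = -1.744°.
cos H₀ = −tan(+73.5°) tan(-1.744°) = 0.1028, H₀ = 1.4678 rad.
Bracket: H₀ sin φ sin δ + cos φ cos δ sin H₀ = 1.4678×0.95882×-0.03043 + 0.28402×0.99954×0.99470 = -0.042826 + 0.282385 = 0.239559.
Q̄ = (S₀/π) × [bracket] = (589/π) × 0.239559 = 44.914 W/m².
Ratio Q̄_A / Q̄_B = 195.09 / 44.914 = 4.344.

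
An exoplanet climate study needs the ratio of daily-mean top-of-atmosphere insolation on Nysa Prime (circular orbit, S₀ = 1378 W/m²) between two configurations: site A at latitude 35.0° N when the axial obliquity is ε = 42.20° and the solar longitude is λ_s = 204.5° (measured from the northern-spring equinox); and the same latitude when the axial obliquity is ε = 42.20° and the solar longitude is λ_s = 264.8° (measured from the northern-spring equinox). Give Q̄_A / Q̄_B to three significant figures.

Q̄_A / Q̄_B ≈ 4.19

— Configuration A (φ=+35.0°):
Solar declination: sin δ = sin ε · sin λ_s = sin 42.20° × sin 204.5° = -0.27856, so δ = -16.174°.
cos H₀ = −tan(+35.0°) tan(-16.174°) = 0.2031, H₀ = 1.3663 rad.
Bracket: H₀ sin φ sin δ + cos φ cos δ sin H₀ = 1.3663×0.57358×-0.27856 + 0.81915×0.96042×0.97916 = -0.218303 + 0.770333 = 0.552030.
Q̄ = (S₀/π) × [bracket] = (1378/π) × 0.552030 = 242.14 W/m².
— Configuration B (φ=+35.0°):
Solar declination: sin δ = sin ε · sin λ_s = sin 42.20° × sin 264.8° = -0.66896, so δ = -41.987°.
cos H₀ = −tan(+35.0°) tan(-41.987°) = 0.6302, H₀ = 0.8890 rad.
Bracket: H₀ sin φ sin δ + cos φ cos δ sin H₀ = 0.8890×0.57358×-0.66896 + 0.81915×0.74330×0.77646 = -0.341111 + 0.472766 = 0.131655.
Q̄ = (S₀/π) × [bracket] = (1378/π) × 0.131655 = 57.748 W/m².
Ratio Q̄_A / Q̄_B = 242.14 / 57.748 = 4.193.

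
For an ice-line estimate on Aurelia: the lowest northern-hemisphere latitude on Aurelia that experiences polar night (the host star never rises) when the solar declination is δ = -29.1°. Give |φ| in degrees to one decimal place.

|φ| = 60.9°

Polar night requires cos H₀ = −tan φ tan δ ≥ 1, i.e. tan φ tan δ ≤ −1.
The boundary is |tan φ| · |tan δ| = 1, so |φ| = 90° − |δ| = 90° − 29.1° = 60.9° in the northern hemisphere.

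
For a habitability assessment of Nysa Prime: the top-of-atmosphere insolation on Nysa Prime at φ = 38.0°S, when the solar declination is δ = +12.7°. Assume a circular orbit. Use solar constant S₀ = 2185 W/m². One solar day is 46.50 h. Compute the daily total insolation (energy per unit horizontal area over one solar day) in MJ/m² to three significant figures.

cos H₀ = −tan(-38.0°) tan(+12.700°) = 0.1761, H₀ = 1.3938 rad.
Bracket: H₀ sin φ sin δ + cos φ cos δ sin H₀ = 1.3938×-0.61566×0.21985 + 0.78801×0.97553×0.98438 = -0.188655 + 0.756720 = 0.568065.
Q̄ = (S₀/π) × [bracket] = (2185/π) × 0.568065 = 395.09 W/m².
Daily total = Q̄ × 46.50 h × 3600 s/h = 395.09 × 46.50 × 3600 / 10⁶ = 66.14 MJ/m².

66.1 MJ/m²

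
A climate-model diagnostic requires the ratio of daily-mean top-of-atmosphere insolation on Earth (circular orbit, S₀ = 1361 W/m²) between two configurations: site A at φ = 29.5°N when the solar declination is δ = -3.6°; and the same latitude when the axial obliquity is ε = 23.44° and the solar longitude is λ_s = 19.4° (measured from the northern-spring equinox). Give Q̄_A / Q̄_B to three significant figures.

— Configuration A (φ=+29.5°):
cos H₀ = −tan(+29.5°) tan(-3.600°) = 0.0356, H₀ = 1.5352 rad.
Bracket: H₀ sin φ sin δ + cos φ cos δ sin H₀ = 1.5352×0.49242×-0.06279 + 0.87036×0.99803×0.99937 = -0.047467 + 0.868098 = 0.820631.
Q̄ = (S₀/π) × [bracket] = (1361/π) × 0.820631 = 355.51 W/m².
— Configuration B (φ=+29.5°):
Solar declination: sin δ = sin ε · sin λ_s = sin 23.44° × sin 19.4° = 0.13213, so δ = +7.593°.
cos H₀ = −tan(+29.5°) tan(+7.593°) = -0.0754, H₀ = 1.6463 rad.
Bracket: H₀ sin φ sin δ + cos φ cos δ sin H₀ = 1.6463×0.49242×0.13213 + 0.87036×0.99123×0.99715 = 0.107114 + 0.860268 = 0.967382.
Q̄ = (S₀/π) × [bracket] = (1361/π) × 0.967382 = 419.09 W/m².
Ratio Q̄_A / Q̄_B = 355.51 / 419.09 = 0.8483.

Q̄_A / Q̄_B ≈ 0.848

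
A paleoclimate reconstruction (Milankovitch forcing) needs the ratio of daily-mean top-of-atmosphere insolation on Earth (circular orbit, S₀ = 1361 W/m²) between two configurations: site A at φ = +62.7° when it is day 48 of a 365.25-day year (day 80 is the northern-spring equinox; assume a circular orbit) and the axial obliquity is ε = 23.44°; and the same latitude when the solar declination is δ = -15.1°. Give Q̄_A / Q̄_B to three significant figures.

Q̄_A / Q̄_B ≈ 1.39

— Configuration A (φ=+62.7°):
Solar longitude: λ_s = 360° × (48 − 80)/365.25 = -31.540°, i.e. -31.540° + 360° = 328.460°.
sin δ = sin 23.44° × sin 328.460° = -0.20808, so δ = -12.010°.
cos H₀ = −tan(+62.7°) tan(-12.010°) = 0.4122, H₀ = 1.1460 rad.
Bracket: H₀ sin φ sin δ + cos φ cos δ sin H₀ = 1.1460×0.88862×-0.20808 + 0.45865×0.97811×0.91111 = -0.211900 + 0.408733 = 0.196833.
Q̄ = (S₀/π) × [bracket] = (1361/π) × 0.196833 = 85.272 W/m².
— Configuration B (φ=+62.7°):
cos H₀ = −tan(+62.7°) tan(-15.100°) = 0.5228, H₀ = 1.0207 rad.
Bracket: H₀ sin φ sin δ + cos φ cos δ sin H₀ = 1.0207×0.88862×-0.26050 + 0.45865×0.96547×0.85247 = -0.236277 + 0.377485 = 0.141208.
Q̄ = (S₀/π) × [bracket] = (1361/π) × 0.141208 = 61.174 W/m².
Ratio Q̄_A / Q̄_B = 85.272 / 61.174 = 1.394.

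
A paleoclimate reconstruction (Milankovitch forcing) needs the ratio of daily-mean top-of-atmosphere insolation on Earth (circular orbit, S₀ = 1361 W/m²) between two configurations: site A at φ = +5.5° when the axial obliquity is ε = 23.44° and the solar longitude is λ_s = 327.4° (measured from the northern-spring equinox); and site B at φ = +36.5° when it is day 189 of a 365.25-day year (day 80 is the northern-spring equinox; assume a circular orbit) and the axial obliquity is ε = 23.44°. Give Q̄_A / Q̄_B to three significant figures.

— Configuration A (φ=+5.5°):
Solar declination: sin δ = sin ε · sin λ_s = sin 23.44° × sin 327.4° = -0.21432, so δ = -12.375°.
cos H₀ = −tan(+5.5°) tan(-12.375°) = 0.0211, H₀ = 1.5497 rad.
Bracket: H₀ sin φ sin δ + cos φ cos δ sin H₀ = 1.5497×0.09585×-0.21432 + 0.99540×0.97676×0.99978 = -0.031835 + 0.972053 = 0.940218.
Q̄ = (S₀/π) × [bracket] = (1361/π) × 0.940218 = 407.32 W/m².
— Configuration B (φ=+36.5°):
Solar longitude: λ_s = 360° × (189 − 80)/365.25 = 107.433°.
sin δ = sin 23.44° × sin 107.433° = 0.37952, so δ = +22.304°.
cos H₀ = −tan(+36.5°) tan(+22.304°) = -0.3035, H₀ = 1.8792 rad.
Bracket: H₀ sin φ sin δ + cos φ cos δ sin H₀ = 1.8792×0.59482×0.37952 + 0.80386×0.92518×0.95282 = 0.424222 + 0.708627 = 1.132849.
Q̄ = (S₀/π) × [bracket] = (1361/π) × 1.132849 = 490.77 W/m².
Ratio Q̄_A / Q̄_B = 407.32 / 490.77 = 0.8300.

Q̄_A / Q̄_B ≈ 0.830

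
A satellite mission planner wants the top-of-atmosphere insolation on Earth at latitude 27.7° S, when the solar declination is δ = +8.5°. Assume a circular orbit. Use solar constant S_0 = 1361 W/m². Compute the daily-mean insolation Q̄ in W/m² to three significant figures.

Q̄ ≈ 334 W/m²

cos h₀ = −tan(-27.7°) tan(+8.500°) = 0.0785, h₀ = 1.4923 rad.
Bracket: h₀ sin ϕ sin δ + cos ϕ cos δ sin h₀ = 1.4923×-0.46484×0.14781 + 0.88539×0.98902×0.99692 = -0.102533 + 0.872971 = 0.770438.
Q̄ = (S_0/π) × [bracket] = (1361/π) × 0.770438 = 333.8 W/m².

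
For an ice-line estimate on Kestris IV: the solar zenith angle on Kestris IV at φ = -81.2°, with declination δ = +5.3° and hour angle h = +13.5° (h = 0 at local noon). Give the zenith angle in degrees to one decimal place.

θ_z = 86.7°

cos θ_z = sin φ sin δ + cos φ cos δ cos h = -0.091283 + 0.148123 = 0.056840.
θ_z = arccos(0.056840) = 86.7°.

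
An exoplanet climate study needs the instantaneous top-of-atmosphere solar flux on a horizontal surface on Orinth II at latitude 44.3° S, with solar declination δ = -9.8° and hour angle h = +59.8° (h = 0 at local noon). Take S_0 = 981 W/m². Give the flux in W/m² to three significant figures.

465 W/m²

cos θ_z = sin ϕ sin δ + cos ϕ cos δ cos h = 0.118877 + 0.354754 = 0.473631.
Flux = S_0 · cos θ_z = 981 × 0.473631 = 464.6 W/m².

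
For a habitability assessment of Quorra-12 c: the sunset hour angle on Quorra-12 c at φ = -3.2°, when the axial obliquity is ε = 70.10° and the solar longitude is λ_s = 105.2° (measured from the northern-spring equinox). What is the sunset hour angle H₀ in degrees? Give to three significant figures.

H₀ = 83.1°

Solar declination: sin δ = sin ε · sin λ_s = sin 70.10° × sin 105.2° = 0.90739, so δ = +65.148°.
cos H₀ = −tan φ · tan δ = −tan(-3.2°) × tan(+65.148°) = 0.1207, so H₀ = 1.4498 rad = 83.07°.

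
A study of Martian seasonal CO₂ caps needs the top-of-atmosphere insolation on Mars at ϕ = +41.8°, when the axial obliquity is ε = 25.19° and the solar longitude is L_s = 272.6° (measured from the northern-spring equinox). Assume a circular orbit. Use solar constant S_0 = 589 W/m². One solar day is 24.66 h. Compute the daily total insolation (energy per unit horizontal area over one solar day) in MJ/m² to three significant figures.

4.83 MJ/m²

Solar declination: sin δ = sin ε · sin L_s = sin 25.19° × sin 272.6° = -0.42518, so δ = -25.162°.
cos h₀ = −tan(+41.8°) tan(-25.162°) = 0.4200, h₀ = 1.1373 rad.
Bracket: h₀ sin ϕ sin δ + cos ϕ cos δ sin h₀ = 1.1373×0.66653×-0.42518 + 0.74548×0.90511×0.90752 = -0.322305 + 0.612341 = 0.290036.
Q̄ = (S_0/π) × [bracket] = (589/π) × 0.290036 = 54.377 W/m².
Daily total = Q̄ × 24.66 h × 3600 s/h = 54.377 × 24.66 × 3600 / 10⁶ = 4.827 MJ/m².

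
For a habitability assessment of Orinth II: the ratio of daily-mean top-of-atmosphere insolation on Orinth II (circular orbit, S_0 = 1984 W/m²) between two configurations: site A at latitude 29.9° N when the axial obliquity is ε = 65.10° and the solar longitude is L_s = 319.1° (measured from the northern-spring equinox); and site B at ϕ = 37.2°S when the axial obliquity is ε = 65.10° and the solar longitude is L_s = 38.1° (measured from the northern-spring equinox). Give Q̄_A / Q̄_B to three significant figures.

— Configuration A (ϕ=+29.9°):
Solar declination: sin δ = sin ε · sin L_s = sin 65.10° × sin 319.1° = -0.59388, so δ = -36.433°.
cos h₀ = −tan(+29.9°) tan(-36.433°) = 0.4245, h₀ = 1.1324 rad.
Bracket: h₀ sin ϕ sin δ + cos ϕ cos δ sin h₀ = 1.1324×0.49849×-0.59388 + 0.86690×0.80455×0.90545 = -0.335239 + 0.631519 = 0.296280.
Q̄ = (S_0/π) × [bracket] = (1984/π) × 0.296280 = 187.11 W/m².
— Configuration B (ϕ=-37.2°):
Solar declination: sin δ = sin ε · sin L_s = sin 65.10° × sin 38.1° = 0.55968, so δ = +34.034°.
cos h₀ = −tan(-37.2°) tan(+34.034°) = 0.5126, h₀ = 1.0326 rad.
Bracket: h₀ sin ϕ sin δ + cos ϕ cos δ sin h₀ = 1.0326×-0.60460×0.55968 + 0.79653×0.82871×0.85861 = -0.349414 + 0.566762 = 0.217348.
Q̄ = (S_0/π) × [bracket] = (1984/π) × 0.217348 = 137.26 W/m².
Ratio Q̄_A / Q̄_B = 187.11 / 137.26 = 1.363.

Q̄_A / Q̄_B ≈ 1.36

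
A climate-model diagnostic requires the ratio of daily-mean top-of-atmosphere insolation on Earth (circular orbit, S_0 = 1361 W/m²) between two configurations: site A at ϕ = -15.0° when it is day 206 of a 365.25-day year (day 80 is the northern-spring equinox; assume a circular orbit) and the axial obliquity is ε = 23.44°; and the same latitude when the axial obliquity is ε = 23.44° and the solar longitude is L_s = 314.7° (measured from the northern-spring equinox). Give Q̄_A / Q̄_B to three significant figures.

— Configuration A (ϕ=-15.0°):
Solar longitude: L_s = 360° × (206 − 80)/365.25 = 124.189°.
sin δ = sin 23.44° × sin 124.189° = 0.32905, so δ = +19.211°.
cos h₀ = −tan(-15.0°) tan(+19.211°) = 0.0934, h₀ = 1.4773 rad.
Bracket: h₀ sin ϕ sin δ + cos ϕ cos δ sin h₀ = 1.4773×-0.25882×0.32905 + 0.96593×0.94431×0.99563 = -0.125814 + 0.908151 = 0.782337.
Q̄ = (S_0/π) × [bracket] = (1361/π) × 0.782337 = 338.92 W/m².
— Configuration B (ϕ=-15.0°):
Solar declination: sin δ = sin ε · sin L_s = sin 23.44° × sin 314.7° = -0.28275, so δ = -16.424°.
cos h₀ = −tan(-15.0°) tan(-16.424°) = -0.0790, h₀ = 1.6499 rad.
Bracket: h₀ sin ϕ sin δ + cos ϕ cos δ sin h₀ = 1.6499×-0.25882×-0.28275 + 0.96593×0.95919×0.99688 = 0.120742 + 0.923620 = 1.044362.
Q̄ = (S_0/π) × [bracket] = (1361/π) × 1.044362 = 452.44 W/m².
Ratio Q̄_A / Q̄_B = 338.92 / 452.44 = 0.7491.

Q̄_A / Q̄_B ≈ 0.749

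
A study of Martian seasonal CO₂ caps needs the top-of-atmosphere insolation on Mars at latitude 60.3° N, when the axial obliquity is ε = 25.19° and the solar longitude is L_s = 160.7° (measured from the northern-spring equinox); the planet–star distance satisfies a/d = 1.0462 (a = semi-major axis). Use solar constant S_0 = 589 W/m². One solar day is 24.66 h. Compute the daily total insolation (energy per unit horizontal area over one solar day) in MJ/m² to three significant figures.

12.7 MJ/m²

Solar declination: sin δ = sin ε · sin L_s = sin 25.19° × sin 160.7° = 0.14067, so δ = +8.087°.
cos h₀ = −tan(+60.3°) tan(+8.087°) = -0.2491, h₀ = 1.8226 rad.
Bracket: h₀ sin ϕ sin δ + cos ϕ cos δ sin h₀ = 1.8226×0.86863×0.14067 + 0.49546×0.99006×0.96848 = 0.222704 + 0.475073 = 0.697777.
Inverse-square distance factor (a/d)² = 1.0462² = 1.094534.
Q̄ = (S_0/π) × 1.094534 × [bracket] = (589/π) × 1.094534 × 0.697777 = 143.19 W/m².
Daily total = Q̄ × 24.66 h × 3600 s/h = 143.19 × 24.66 × 3600 / 10⁶ = 12.71 MJ/m².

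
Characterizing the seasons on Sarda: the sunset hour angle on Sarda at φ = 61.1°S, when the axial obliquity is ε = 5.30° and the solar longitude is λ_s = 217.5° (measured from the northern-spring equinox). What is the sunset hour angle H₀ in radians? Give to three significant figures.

H₀ = 1.67 rad

Solar declination: sin δ = sin ε · sin λ_s = sin 5.30° × sin 217.5° = -0.05623, so δ = -3.224°.
cos H₀ = −tan φ · tan δ = −tan(-61.1°) × tan(-3.224°) = -0.1020, so H₀ = 1.6730 rad = 95.86°.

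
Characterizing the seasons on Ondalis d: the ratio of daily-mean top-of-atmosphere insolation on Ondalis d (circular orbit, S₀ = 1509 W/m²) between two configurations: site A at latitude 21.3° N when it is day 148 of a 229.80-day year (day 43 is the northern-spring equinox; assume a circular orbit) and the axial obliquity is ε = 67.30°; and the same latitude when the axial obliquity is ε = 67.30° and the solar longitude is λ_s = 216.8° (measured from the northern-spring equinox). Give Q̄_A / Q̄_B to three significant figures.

— Configuration A (φ=+21.3°):
Solar longitude: λ_s = 360° × (148 − 43)/229.80 = 164.491°.
sin δ = sin 67.30° × sin 164.491° = 0.24668, so δ = +14.281°.
cos H₀ = −tan(+21.3°) tan(+14.281°) = -0.0992, H₀ = 1.6702 rad.
Bracket: H₀ sin φ sin δ + cos φ cos δ sin H₀ = 1.6702×0.36325×0.24668 + 0.93169×0.96910×0.99506 = 0.149661 + 0.898440 = 1.048101.
Q̄ = (S₀/π) × [bracket] = (1509/π) × 1.048101 = 503.43 W/m².
— Configuration B (φ=+21.3°):
Solar declination: sin δ = sin ε · sin λ_s = sin 67.30° × sin 216.8° = -0.55262, so δ = -33.547°.
cos H₀ = −tan(+21.3°) tan(-33.547°) = 0.2585, H₀ = 1.3093 rad.
Bracket: H₀ sin φ sin δ + cos φ cos δ sin H₀ = 1.3093×0.36325×-0.55262 + 0.93169×0.83343×0.96601 = -0.262828 + 0.750105 = 0.487277.
Q̄ = (S₀/π) × [bracket] = (1509/π) × 0.487277 = 234.05 W/m².
Ratio Q̄_A / Q̄_B = 503.43 / 234.05 = 2.151.

Q̄_A / Q̄_B ≈ 2.15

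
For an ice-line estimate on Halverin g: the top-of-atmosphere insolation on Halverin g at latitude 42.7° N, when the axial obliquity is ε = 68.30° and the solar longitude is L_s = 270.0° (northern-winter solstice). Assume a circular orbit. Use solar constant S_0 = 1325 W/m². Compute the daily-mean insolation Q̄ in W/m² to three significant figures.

Solar declination: sin δ = sin ε · sin L_s = sin 68.30° × sin 270.0° = -0.92913, so δ = -68.300°.
cos h₀ = −tan(+42.7°) tan(-68.300°) = 2.3188 ≥ 1 ⇒ polar night, h₀ = 0 and Q̄ = 0.

Q̄ ≈ 0.00 W/m²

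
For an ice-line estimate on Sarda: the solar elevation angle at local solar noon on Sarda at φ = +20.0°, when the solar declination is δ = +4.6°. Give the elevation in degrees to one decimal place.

74.6°

At local noon the hour angle is zero, so the zenith angle equals |φ − δ| = |+20.0° − (+4.600°)| = 15.400°.
Elevation = 90° − 15.400° = 74.6°.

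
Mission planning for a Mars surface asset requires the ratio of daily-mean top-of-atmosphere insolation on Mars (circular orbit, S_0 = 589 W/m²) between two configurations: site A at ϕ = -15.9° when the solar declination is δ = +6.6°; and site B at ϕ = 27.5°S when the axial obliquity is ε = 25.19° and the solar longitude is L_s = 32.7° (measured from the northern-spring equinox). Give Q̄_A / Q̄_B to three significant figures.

— Configuration A (ϕ=-15.9°):
cos h₀ = −tan(-15.9°) tan(+6.600°) = 0.0330, h₀ = 1.5378 rad.
Bracket: h₀ sin ϕ sin δ + cos ϕ cos δ sin h₀ = 1.5378×-0.27396×0.11494 + 0.96174×0.99337×0.99946 = -0.048424 + 0.954848 = 0.906424.
Q̄ = (S_0/π) × [bracket] = (589/π) × 0.906424 = 169.94 W/m².
— Configuration B (ϕ=-27.5°):
Solar declination: sin δ = sin ε · sin L_s = sin 25.19° × sin 32.7° = 0.22994, so δ = +13.293°.
cos h₀ = −tan(-27.5°) tan(+13.293°) = 0.1230, h₀ = 1.4475 rad.
Bracket: h₀ sin ϕ sin δ + cos ϕ cos δ sin h₀ = 1.4475×-0.46175×0.22994 + 0.88701×0.97321×0.99241 = -0.153688 + 0.856695 = 0.703007.
Q̄ = (S_0/π) × [bracket] = (589/π) × 0.703007 = 131.80 W/m².
Ratio Q̄_A / Q̄_B = 169.94 / 131.80 = 1.289.

Q̄_A / Q̄_B ≈ 1.29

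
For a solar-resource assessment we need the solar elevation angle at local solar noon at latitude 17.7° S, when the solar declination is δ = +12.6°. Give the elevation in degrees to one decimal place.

59.7°

At local noon the hour angle is zero, so the zenith angle equals |φ − δ| = |-17.7° − (+12.600°)| = 30.300°.
Elevation = 90° − 30.300° = 59.7°.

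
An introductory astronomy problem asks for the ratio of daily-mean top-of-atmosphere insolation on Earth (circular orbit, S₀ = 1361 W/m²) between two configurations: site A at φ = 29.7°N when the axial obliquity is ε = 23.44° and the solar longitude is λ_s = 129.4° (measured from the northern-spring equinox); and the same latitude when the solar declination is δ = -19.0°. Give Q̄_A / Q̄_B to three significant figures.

— Configuration A (φ=+29.7°):
Solar declination: sin δ = sin ε · sin λ_s = sin 23.44° × sin 129.4° = 0.30738, so δ = +17.902°.
cos H₀ = −tan(+29.7°) tan(+17.902°) = -0.1842, H₀ = 1.7561 rad.
Bracket: H₀ sin φ sin δ + cos φ cos δ sin H₀ = 1.7561×0.49546×0.30738 + 0.86863×0.95159×0.98288 = 0.267444 + 0.812429 = 1.079873.
Q̄ = (S₀/π) × [bracket] = (1361/π) × 1.079873 = 467.82 W/m².
— Configuration B (φ=+29.7°):
cos H₀ = −tan(+29.7°) tan(-19.000°) = 0.1964, H₀ = 1.3731 rad.
Bracket: H₀ sin φ sin δ + cos φ cos δ sin H₀ = 1.3731×0.49546×-0.32557 + 0.86863×0.94552×0.98052 = -0.221491 + 0.805308 = 0.583817.
Q̄ = (S₀/π) × [bracket] = (1361/π) × 0.583817 = 252.92 W/m².
Ratio Q̄_A / Q̄_B = 467.82 / 252.92 = 1.850.

Q̄_A / Q̄_B ≈ 1.85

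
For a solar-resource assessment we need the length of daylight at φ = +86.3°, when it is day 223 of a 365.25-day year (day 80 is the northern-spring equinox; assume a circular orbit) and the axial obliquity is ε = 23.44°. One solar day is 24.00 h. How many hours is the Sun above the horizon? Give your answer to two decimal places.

24.00 h

Solar longitude: λ_s = 360° × (223 − 80)/365.25 = 140.945°.
sin δ = sin 23.44° × sin 140.945° = 0.25064, so δ = +14.515°.
Sunrise equation: cos H₀ = −tan φ · tan δ = -4.0036 ≤ −1, so the Sun never sets (polar day) and H₀ = π.
Daylight = 2H₀/(2π) × 24.00 h = (3.1416/π) × 24.00 = 24.00 h.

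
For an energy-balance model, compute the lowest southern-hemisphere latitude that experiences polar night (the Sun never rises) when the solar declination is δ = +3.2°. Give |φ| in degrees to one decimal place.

Polar night requires cos H₀ = −tan φ tan δ ≥ 1, i.e. tan φ tan δ ≤ −1.
The boundary is |tan φ| · |tan δ| = 1, so |φ| = 90° − |δ| = 90° − 3.2° = 86.8° in the southern hemisphere.

|φ| = 86.8°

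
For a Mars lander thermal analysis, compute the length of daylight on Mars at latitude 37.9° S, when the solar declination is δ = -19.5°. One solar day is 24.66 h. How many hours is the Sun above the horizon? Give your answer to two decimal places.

14.52 h

cos h₀ = −tan ϕ · tan δ = −tan(-37.9°) × tan(-19.500°) = -0.2757, so h₀ = 1.8501 rad = 106.00°.
Daylight = 2h₀/(2π) × 24.66 h = (1.8501/π) × 24.66 = 14.52 h.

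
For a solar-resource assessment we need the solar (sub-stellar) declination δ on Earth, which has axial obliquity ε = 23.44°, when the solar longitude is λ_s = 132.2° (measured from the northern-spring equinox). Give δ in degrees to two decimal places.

sin δ = sin ε · sin λ_s = sin 23.44° × sin 132.2° = 0.294684.
δ = arcsin(0.294684) = +17.14°.

δ = +17.14°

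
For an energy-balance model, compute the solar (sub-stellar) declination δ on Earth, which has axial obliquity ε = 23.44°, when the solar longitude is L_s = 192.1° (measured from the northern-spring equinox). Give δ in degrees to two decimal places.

sin δ = sin ε · sin L_s = sin 23.44° × sin 192.1° = -0.083384.
δ = arcsin(-0.083384) = -4.78°.

δ = -4.78°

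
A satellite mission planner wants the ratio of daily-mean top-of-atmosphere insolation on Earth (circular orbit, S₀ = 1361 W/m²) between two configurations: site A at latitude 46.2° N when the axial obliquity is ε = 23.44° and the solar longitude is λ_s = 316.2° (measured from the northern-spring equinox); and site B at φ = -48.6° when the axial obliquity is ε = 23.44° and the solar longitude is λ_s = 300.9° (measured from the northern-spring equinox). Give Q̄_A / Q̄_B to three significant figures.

Q̄_A / Q̄_B ≈ 0.356

— Configuration A (φ=+46.2°):
Solar declination: sin δ = sin ε · sin λ_s = sin 23.44° × sin 316.2° = -0.27533, so δ = -15.981°.
cos H₀ = −tan(+46.2°) tan(-15.981°) = 0.2987, H₀ = 1.2675 rad.
Bracket: H₀ sin φ sin δ + cos φ cos δ sin H₀ = 1.2675×0.72176×-0.27533 + 0.69214×0.96135×0.95436 = -0.251880 + 0.635020 = 0.383140.
Q̄ = (S₀/π) × [bracket] = (1361/π) × 0.383140 = 165.98 W/m².
— Configuration B (φ=-48.6°):
Solar declination: sin δ = sin ε · sin λ_s = sin 23.44° × sin 300.9° = -0.34133, so δ = -19.958°.
cos H₀ = −tan(-48.6°) tan(-19.958°) = -0.4119, H₀ = 1.9953 rad.
Bracket: H₀ sin φ sin δ + cos φ cos δ sin H₀ = 1.9953×-0.75011×-0.34133 + 0.66131×0.93994×0.91123 = 0.510867 + 0.566413 = 1.077280.
Q̄ = (S₀/π) × [bracket] = (1361/π) × 1.077280 = 466.70 W/m².
Ratio Q̄_A / Q̄_B = 165.98 / 466.70 = 0.3556.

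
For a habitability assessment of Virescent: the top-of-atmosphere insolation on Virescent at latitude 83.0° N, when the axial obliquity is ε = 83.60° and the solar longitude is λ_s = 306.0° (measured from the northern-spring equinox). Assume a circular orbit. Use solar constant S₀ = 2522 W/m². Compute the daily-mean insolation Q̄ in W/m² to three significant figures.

Q̄ ≈ 0.00 W/m²

Solar declination: sin δ = sin ε · sin λ_s = sin 83.60° × sin 306.0° = -0.80398, so δ = -53.511°.
cos H₀ = −tan(+83.0°) tan(-53.511°) = 11.0110 ≥ 1 ⇒ polar night, H₀ = 0 and Q̄ = 0.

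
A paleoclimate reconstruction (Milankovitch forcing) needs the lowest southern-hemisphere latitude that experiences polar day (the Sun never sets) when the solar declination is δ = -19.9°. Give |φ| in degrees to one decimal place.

Polar day requires cos H₀ = −tan φ tan δ ≤ −1, i.e. tan φ tan δ ≥ 1.
The boundary is |tan φ| · |tan δ| = 1, so |φ| = 90° − |δ| = 90° − 19.9° = 70.1° in the southern hemisphere.

|φ| = 70.1°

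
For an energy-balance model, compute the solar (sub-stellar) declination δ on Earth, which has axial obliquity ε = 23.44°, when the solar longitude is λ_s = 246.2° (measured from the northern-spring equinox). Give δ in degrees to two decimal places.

δ = -21.34°

sin δ = sin ε · sin λ_s = sin 23.44° × sin 246.2° = -0.363960.
δ = arcsin(-0.363960) = -21.34°.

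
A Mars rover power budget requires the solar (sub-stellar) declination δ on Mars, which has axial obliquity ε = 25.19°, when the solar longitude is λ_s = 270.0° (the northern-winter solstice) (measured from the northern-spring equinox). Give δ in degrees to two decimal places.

sin δ = sin ε · sin λ_s = sin 25.19° × sin 270.0° = -0.425621.
δ = arcsin(-0.425621) = -25.19°.

δ = -25.19°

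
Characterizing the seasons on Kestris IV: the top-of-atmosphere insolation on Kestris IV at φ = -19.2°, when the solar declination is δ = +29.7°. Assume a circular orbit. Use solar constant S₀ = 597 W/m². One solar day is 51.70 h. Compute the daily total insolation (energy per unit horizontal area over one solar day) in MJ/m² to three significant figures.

cos H₀ = −tan(-19.2°) tan(+29.700°) = 0.1986, H₀ = 1.3708 rad.
Bracket: H₀ sin φ sin δ + cos φ cos δ sin H₀ = 1.3708×-0.32887×0.49546 + 0.94438×0.86863×0.98007 = -0.223361 + 0.803968 = 0.580607.
Q̄ = (S₀/π) × [bracket] = (597/π) × 0.580607 = 110.33 W/m².
Daily total = Q̄ × 51.70 h × 3600 s/h = 110.33 × 51.70 × 3600 / 10⁶ = 20.53 MJ/m².

20.5 MJ/m²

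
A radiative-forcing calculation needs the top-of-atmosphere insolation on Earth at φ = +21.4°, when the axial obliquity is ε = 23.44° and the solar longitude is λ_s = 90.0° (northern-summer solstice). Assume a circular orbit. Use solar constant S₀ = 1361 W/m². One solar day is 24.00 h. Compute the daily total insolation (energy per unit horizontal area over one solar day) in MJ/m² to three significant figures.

41.0 MJ/m²

Solar declination: sin δ = sin ε · sin λ_s = sin 23.44° × sin 90.0° = 0.39779, so δ = +23.440°.
cos H₀ = −tan(+21.4°) tan(+23.440°) = -0.1699, H₀ = 1.7415 rad.
Bracket: H₀ sin φ sin δ + cos φ cos δ sin H₀ = 1.7415×0.36488×0.39779 + 0.93106×0.91748×0.98546 = 0.252771 + 0.841808 = 1.094579.
Q̄ = (S₀/π) × [bracket] = (1361/π) × 1.094579 = 474.19 W/m².
Daily total = Q̄ × 24.00 h × 3600 s/h = 474.19 × 24.00 × 3600 / 10⁶ = 40.97 MJ/m².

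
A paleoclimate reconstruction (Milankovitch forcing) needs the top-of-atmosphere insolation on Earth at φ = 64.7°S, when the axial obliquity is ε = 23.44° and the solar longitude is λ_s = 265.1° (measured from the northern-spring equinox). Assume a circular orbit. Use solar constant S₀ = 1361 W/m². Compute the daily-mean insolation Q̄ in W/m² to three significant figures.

Q̄ ≈ 492 W/m²

Solar declination: sin δ = sin ε · sin λ_s = sin 23.44° × sin 265.1° = -0.39633, so δ = -23.349°.
cos H₀ = −tan(-64.7°) tan(-23.349°) = -0.9132, H₀ = 2.7220 rad.
Bracket: H₀ sin φ sin δ + cos φ cos δ sin H₀ = 2.7220×-0.90408×-0.39633 + 0.42736×0.91811×0.40742 = 0.975331 + 0.159857 = 1.135188.
Q̄ = (S₀/π) × [bracket] = (1361/π) × 1.135188 = 491.8 W/m².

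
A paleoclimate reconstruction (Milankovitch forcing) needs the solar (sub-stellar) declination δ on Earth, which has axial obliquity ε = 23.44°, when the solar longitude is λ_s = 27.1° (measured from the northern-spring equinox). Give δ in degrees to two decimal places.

sin δ = sin ε · sin λ_s = sin 23.44° × sin 27.1° = 0.181211.
δ = arcsin(0.181211) = +10.44°.

δ = +10.44°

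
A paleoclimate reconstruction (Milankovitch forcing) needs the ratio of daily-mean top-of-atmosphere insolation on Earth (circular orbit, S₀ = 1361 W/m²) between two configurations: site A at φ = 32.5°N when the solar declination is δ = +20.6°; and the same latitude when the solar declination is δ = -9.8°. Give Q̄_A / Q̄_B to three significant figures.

— Configuration A (φ=+32.5°):
cos H₀ = −tan(+32.5°) tan(+20.600°) = -0.2395, H₀ = 1.8126 rad.
Bracket: H₀ sin φ sin δ + cos φ cos δ sin H₀ = 1.8126×0.53730×0.35184 + 0.84339×0.93606×0.97091 = 0.342660 + 0.766498 = 1.109158.
Q̄ = (S₀/π) × [bracket] = (1361/π) × 1.109158 = 480.51 W/m².
— Configuration B (φ=+32.5°):
cos H₀ = −tan(+32.5°) tan(-9.800°) = 0.1100, H₀ = 1.4605 rad.
Bracket: H₀ sin φ sin δ + cos φ cos δ sin H₀ = 1.4605×0.53730×-0.17021 + 0.84339×0.98541×0.99393 = -0.133568 + 0.826040 = 0.692472.
Q̄ = (S₀/π) × [bracket] = (1361/π) × 0.692472 = 299.99 W/m².
Ratio Q̄_A / Q̄_B = 480.51 / 299.99 = 1.602.

Q̄_A / Q̄_B ≈ 1.60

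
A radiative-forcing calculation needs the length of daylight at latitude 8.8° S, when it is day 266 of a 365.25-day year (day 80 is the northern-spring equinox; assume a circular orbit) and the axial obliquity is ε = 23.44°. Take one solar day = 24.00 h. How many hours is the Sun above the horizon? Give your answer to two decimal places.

12.03 h

Solar longitude: L_s = 360° × (266 − 80)/365.25 = 183.326°.
sin δ = sin 23.44° × sin 183.326° = -0.02308, so δ = -1.323°.
cos h₀ = −tan ϕ · tan δ = −tan(-8.8°) × tan(-1.323°) = -0.0036, so h₀ = 1.5744 rad = 90.20°.
Daylight = 2h₀/(2π) × 24.00 h = (1.5744/π) × 24.00 = 12.03 h.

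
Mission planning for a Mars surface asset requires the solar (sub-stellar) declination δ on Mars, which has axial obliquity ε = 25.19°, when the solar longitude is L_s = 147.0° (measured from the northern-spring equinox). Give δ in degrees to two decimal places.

δ = +13.40°

sin δ = sin ε · sin L_s = sin 25.19° × sin 147.0° = 0.231810.
δ = arcsin(0.231810) = +13.40°.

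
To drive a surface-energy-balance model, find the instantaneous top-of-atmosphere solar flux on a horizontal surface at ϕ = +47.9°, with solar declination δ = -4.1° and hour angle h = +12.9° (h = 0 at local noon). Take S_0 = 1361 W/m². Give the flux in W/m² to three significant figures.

cos θ_z = sin ϕ sin δ + cos ϕ cos δ cos h = -0.053049 + 0.651833 = 0.598784.
Flux = S_0 · cos θ_z = 1361 × 0.598784 = 814.9 W/m².

815 W/m²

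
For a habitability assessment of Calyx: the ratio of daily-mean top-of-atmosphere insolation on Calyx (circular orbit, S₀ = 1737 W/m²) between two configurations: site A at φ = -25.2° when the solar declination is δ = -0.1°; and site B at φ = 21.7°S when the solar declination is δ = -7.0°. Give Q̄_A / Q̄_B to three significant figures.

Q̄_A / Q̄_B ≈ 0.911

— Configuration A (φ=-25.2°):
cos H₀ = −tan(-25.2°) tan(-0.100°) = -0.0008, H₀ = 1.5716 rad.
Bracket: H₀ sin φ sin δ + cos φ cos δ sin H₀ = 1.5716×-0.42578×-0.00175 + 0.90483×1.00000×1.00000 = 0.001171 + 0.904830 = 0.906001.
Q̄ = (S₀/π) × [bracket] = (1737/π) × 0.906001 = 500.93 W/m².
— Configuration B (φ=-21.7°):
cos H₀ = −tan(-21.7°) tan(-7.000°) = -0.0489, H₀ = 1.6197 rad.
Bracket: H₀ sin φ sin δ + cos φ cos δ sin H₀ = 1.6197×-0.36975×-0.12187 + 0.92913×0.99255×0.99881 = 0.072986 + 0.921111 = 0.994097.
Q̄ = (S₀/π) × [bracket] = (1737/π) × 0.994097 = 549.64 W/m².
Ratio Q̄_A / Q̄_B = 500.93 / 549.64 = 0.9114.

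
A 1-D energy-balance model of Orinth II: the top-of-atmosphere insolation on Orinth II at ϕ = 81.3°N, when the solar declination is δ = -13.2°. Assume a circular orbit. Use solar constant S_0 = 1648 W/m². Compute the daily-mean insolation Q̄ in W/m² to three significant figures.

cos h₀ = −tan(+81.3°) tan(-13.200°) = 1.5328 ≥ 1 ⇒ polar night, h₀ = 0 and Q̄ = 0.

Q̄ ≈ 0.00 W/m²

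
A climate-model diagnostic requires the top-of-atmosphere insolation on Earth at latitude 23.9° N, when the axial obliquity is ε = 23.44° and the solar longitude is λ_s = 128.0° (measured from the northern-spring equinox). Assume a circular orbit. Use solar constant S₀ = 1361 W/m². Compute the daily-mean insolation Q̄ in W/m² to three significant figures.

Solar declination: sin δ = sin ε · sin λ_s = sin 23.44° × sin 128.0° = 0.31346, so δ = +18.268°.
cos H₀ = −tan(+23.9°) tan(+18.268°) = -0.1463, H₀ = 1.7176 rad.
Bracket: H₀ sin φ sin δ + cos φ cos δ sin H₀ = 1.7176×0.40514×0.31346 + 0.91425×0.94960×0.98924 = 0.218127 + 0.858830 = 1.076957.
Q̄ = (S₀/π) × [bracket] = (1361/π) × 1.076957 = 466.6 W/m².

Q̄ ≈ 467 W/m²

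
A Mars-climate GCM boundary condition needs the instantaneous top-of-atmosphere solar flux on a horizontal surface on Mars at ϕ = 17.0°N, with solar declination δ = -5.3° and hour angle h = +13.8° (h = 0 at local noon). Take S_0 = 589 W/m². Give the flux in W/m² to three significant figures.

cos θ_z = sin ϕ sin δ + cos ϕ cos δ cos h = -0.027007 + 0.924730 = 0.897723.
Flux = S_0 · cos θ_z = 589 × 0.897723 = 528.8 W/m².

529 W/m²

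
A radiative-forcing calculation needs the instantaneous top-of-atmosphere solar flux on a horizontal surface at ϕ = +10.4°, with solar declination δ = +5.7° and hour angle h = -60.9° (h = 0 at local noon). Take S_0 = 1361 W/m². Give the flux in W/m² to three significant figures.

672 W/m²

cos θ_z = sin ϕ sin δ + cos ϕ cos δ cos h = 0.017929 + 0.475980 = 0.493909.
Flux = S_0 · cos θ_z = 1361 × 0.493909 = 672.2 W/m².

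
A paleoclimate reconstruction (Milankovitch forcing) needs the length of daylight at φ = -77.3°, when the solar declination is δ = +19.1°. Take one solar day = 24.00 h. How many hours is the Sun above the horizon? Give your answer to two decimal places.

0.00 h

cos H₀ = −tan φ · tan δ = 1.5366 ≥ 1, so the Sun never rises (polar night) and H₀ = 0.
Daylight = 2H₀/(2π) × 24.00 h = (0.0000/π) × 24.00 = 0.00 h.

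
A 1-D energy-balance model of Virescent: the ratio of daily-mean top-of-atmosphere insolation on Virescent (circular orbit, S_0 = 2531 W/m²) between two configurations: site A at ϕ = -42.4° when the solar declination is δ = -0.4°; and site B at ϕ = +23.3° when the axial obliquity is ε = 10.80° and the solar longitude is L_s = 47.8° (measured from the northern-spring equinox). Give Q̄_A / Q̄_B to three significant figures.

Q̄_A / Q̄_B ≈ 0.748

— Configuration A (ϕ=-42.4°):
cos h₀ = −tan(-42.4°) tan(-0.400°) = -0.0064, h₀ = 1.5772 rad.
Bracket: h₀ sin ϕ sin δ + cos ϕ cos δ sin h₀ = 1.5772×-0.67430×-0.00698 + 0.73846×0.99998×0.99998 = 0.007423 + 0.738430 = 0.745853.
Q̄ = (S_0/π) × [bracket] = (2531/π) × 0.745853 = 600.89 W/m².
— Configuration B (ϕ=+23.3°):
Solar declination: sin δ = sin ε · sin L_s = sin 10.80° × sin 47.8° = 0.13881, so δ = +7.979°.
cos h₀ = −tan(+23.3°) tan(+7.979°) = -0.0604, h₀ = 1.6312 rad.
Bracket: h₀ sin ϕ sin δ + cos ϕ cos δ sin h₀ = 1.6312×0.39555×0.13881 + 0.91845×0.99032×0.99818 = 0.089563 + 0.907904 = 0.997467.
Q̄ = (S_0/π) × [bracket] = (2531/π) × 0.997467 = 803.60 W/m².
Ratio Q̄_A / Q̄_B = 600.89 / 803.60 = 0.7477.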